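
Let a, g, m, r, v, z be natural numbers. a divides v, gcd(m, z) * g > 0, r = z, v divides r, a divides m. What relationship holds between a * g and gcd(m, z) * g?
a * g ≤ gcd(m, z) * g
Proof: r = z and v divides r, so v divides z. Because a divides v, a divides z. a divides m, so a divides gcd(m, z). Then a * g divides gcd(m, z) * g. Since gcd(m, z) * g > 0, a * g ≤ gcd(m, z) * g.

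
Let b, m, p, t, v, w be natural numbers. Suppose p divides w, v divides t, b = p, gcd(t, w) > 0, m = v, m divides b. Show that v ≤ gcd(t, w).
b = p and m divides b, hence m divides p. p divides w, so m divides w. m = v, so v divides w. v divides t, so v divides gcd(t, w). Since gcd(t, w) > 0, v ≤ gcd(t, w).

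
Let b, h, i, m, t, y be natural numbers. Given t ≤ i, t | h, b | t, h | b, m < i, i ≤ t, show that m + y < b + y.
i ≤ t and t ≤ i, hence i = t. Since t | h and h | b, t | b. Since b | t, t = b. Since i = t, i = b. m < i, so m < b. Then m + y < b + y.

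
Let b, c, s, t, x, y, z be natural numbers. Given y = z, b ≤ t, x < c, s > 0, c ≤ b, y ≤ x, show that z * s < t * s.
y ≤ x and x < c, therefore y < c. Since y = z, z < c. Since c ≤ b and b ≤ t, c ≤ t. Since z < c, z < t. s > 0, so z * s < t * s.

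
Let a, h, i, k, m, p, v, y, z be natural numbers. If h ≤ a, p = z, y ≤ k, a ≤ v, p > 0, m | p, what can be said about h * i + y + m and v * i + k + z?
h * i + y + m ≤ v * i + k + z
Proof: h ≤ a and a ≤ v, so h ≤ v. Then h * i ≤ v * i. Because y ≤ k, h * i + y ≤ v * i + k. m | p and p > 0, so m ≤ p. p = z, so m ≤ z. From h * i + y ≤ v * i + k, h * i + y + m ≤ v * i + k + z.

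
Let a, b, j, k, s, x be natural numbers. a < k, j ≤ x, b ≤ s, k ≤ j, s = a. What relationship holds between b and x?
b < x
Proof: s = a and b ≤ s, therefore b ≤ a. a < k, so b < k. Since k ≤ j and j ≤ x, k ≤ x. b < k, so b < x.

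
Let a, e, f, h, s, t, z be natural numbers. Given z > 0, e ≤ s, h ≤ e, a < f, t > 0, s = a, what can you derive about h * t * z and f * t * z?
h * t * z < f * t * z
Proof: s = a and e ≤ s, so e ≤ a. h ≤ e, so h ≤ a. a < f, so h < f. Since t > 0, by multiplying by a positive, h * t < f * t. Using z > 0, by multiplying by a positive, h * t * z < f * t * z.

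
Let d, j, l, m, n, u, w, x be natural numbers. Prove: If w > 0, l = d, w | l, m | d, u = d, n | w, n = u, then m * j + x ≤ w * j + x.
Because n = u and u = d, n = d. Since n | w, d | w. From l = d and w | l, w | d. Since d | w, d = w. Since m | d, m | w. Since w > 0, m ≤ w. Then m * j ≤ w * j. Then m * j + x ≤ w * j + x.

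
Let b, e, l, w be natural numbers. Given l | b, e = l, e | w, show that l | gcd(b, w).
e = l and e | w, so l | w. Since l | b, l | gcd(b, w).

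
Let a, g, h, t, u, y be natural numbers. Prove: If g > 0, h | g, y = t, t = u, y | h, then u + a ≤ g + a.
From y = t and t = u, y = u. y | h and h | g, thus y | g. y = u, so u | g. From g > 0, u ≤ g. Then u + a ≤ g + a.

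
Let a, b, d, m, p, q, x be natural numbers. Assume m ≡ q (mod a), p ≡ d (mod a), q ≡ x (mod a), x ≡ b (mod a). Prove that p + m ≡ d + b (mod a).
Since m ≡ q (mod a) and q ≡ x (mod a), m ≡ x (mod a). Since x ≡ b (mod a), m ≡ b (mod a). Combining with p ≡ d (mod a), by adding congruences, p + m ≡ d + b (mod a).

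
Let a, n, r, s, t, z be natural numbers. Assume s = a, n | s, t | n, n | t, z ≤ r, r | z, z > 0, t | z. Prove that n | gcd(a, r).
From s = a and n | s, n | a. From t | n and n | t, t = n. Since r | z and z > 0, r ≤ z. z ≤ r, so z = r. t | z, so t | r. From t = n, n | r. n | a, so n | gcd(a, r).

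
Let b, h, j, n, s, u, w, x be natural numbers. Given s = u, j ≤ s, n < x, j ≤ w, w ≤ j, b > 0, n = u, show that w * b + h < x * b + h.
j ≤ w and w ≤ j, hence j = w. From s = u and j ≤ s, j ≤ u. Because j = w, w ≤ u. n = u and n < x, hence u < x. Since w ≤ u, w < x. b > 0, so w * b < x * b. Then w * b + h < x * b + h.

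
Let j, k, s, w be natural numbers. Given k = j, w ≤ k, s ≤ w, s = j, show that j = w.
s = j and s ≤ w, thus j ≤ w. k = j and w ≤ k, so w ≤ j. j ≤ w, so j = w.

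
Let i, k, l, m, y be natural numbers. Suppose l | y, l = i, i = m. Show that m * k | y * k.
l = i and i = m, therefore l = m. Since l | y, m | y. Then m * k | y * k.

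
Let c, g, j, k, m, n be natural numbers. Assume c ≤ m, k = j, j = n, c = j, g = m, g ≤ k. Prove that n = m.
k = j and g ≤ k, thus g ≤ j. g = m, so m ≤ j. c = j and c ≤ m, so j ≤ m. Because m ≤ j, m = j. j = n, so m = n. Then n = m.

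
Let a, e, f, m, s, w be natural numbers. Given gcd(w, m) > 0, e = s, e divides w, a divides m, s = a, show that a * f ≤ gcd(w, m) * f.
Since e = s and s = a, e = a. Since e divides w, a divides w. Since a divides m, a divides gcd(w, m). Since gcd(w, m) > 0, a ≤ gcd(w, m). By multiplying by a non-negative, a * f ≤ gcd(w, m) * f.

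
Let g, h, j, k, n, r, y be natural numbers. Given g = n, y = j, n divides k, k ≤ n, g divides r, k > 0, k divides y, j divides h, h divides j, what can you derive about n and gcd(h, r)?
n divides gcd(h, r)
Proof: Because n divides k and k > 0, n ≤ k. Because k ≤ n, k = n. j divides h and h divides j, so j = h. From y = j, y = h. k divides y, so k divides h. k = n, so n divides h. From g = n and g divides r, n divides r. n divides h, so n divides gcd(h, r).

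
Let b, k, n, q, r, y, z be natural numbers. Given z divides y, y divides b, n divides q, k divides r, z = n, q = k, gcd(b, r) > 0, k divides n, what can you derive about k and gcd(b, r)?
k ≤ gcd(b, r)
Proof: Because q = k and n divides q, n divides k. Since k divides n, n = k. z = n, so z = k. z divides y and y divides b, thus z divides b. z = k, so k divides b. Since k divides r, k divides gcd(b, r). gcd(b, r) > 0, so k ≤ gcd(b, r).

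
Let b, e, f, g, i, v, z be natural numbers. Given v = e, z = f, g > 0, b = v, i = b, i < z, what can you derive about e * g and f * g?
e * g < f * g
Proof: b = v and v = e, thus b = e. i = b and i < z, thus b < z. z = f, so b < f. b = e, so e < f. Since g > 0, by multiplying by a positive, e * g < f * g.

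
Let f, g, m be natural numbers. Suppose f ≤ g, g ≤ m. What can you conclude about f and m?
f ≤ m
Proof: f ≤ g and g ≤ m. By transitivity, f ≤ m.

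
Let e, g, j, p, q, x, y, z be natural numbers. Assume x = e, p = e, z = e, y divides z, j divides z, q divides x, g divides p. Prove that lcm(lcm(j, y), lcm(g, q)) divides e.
From j divides z and y divides z, lcm(j, y) divides z. Since z = e, lcm(j, y) divides e. From p = e and g divides p, g divides e. Since x = e and q divides x, q divides e. g divides e, so lcm(g, q) divides e. Because lcm(j, y) divides e, lcm(lcm(j, y), lcm(g, q)) divides e.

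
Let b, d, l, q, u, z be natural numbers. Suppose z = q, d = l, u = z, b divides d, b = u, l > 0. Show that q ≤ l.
u = z and z = q, so u = q. From d = l and b divides d, b divides l. b = u, so u divides l. u = q, so q divides l. From l > 0, q ≤ l.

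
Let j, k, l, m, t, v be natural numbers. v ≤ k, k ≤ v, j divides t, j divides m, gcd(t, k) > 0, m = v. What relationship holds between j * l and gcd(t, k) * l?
j * l ≤ gcd(t, k) * l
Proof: v ≤ k and k ≤ v, thus v = k. Because m = v, m = k. j divides m, so j divides k. Since j divides t, j divides gcd(t, k). Since gcd(t, k) > 0, j ≤ gcd(t, k). By multiplying by a non-negative, j * l ≤ gcd(t, k) * l.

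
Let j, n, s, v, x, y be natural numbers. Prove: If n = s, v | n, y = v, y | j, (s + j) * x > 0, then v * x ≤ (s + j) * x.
n = s and v | n, hence v | s. y = v and y | j, therefore v | j. From v | s, v | s + j. Then v * x | (s + j) * x. (s + j) * x > 0, so v * x ≤ (s + j) * x.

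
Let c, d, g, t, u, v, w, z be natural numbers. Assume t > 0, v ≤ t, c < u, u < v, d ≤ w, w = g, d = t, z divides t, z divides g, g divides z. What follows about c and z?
c < z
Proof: g divides z and z divides g, hence g = z. Since w = g, w = z. d = t and d ≤ w, therefore t ≤ w. Since w = z, t ≤ z. z divides t and t > 0, therefore z ≤ t. t ≤ z, so t = z. From u < v and v ≤ t, u < t. c < u, so c < t. Since t = z, c < z.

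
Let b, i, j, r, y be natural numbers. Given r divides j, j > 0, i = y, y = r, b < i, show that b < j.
From i = y and b < i, b < y. y = r, so b < r. r divides j and j > 0, hence r ≤ j. Since b < r, b < j.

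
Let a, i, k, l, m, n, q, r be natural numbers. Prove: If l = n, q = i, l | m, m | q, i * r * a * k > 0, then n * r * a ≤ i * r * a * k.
Since l | m and m | q, l | q. q = i, so l | i. l = n, so n | i. Then n * r | i * r. Then n * r * a | i * r * a. Then n * r * a | i * r * a * k. Since i * r * a * k > 0, n * r * a ≤ i * r * a * k.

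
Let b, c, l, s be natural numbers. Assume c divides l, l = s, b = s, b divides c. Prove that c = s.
b = s and b divides c, hence s divides c. l = s and c divides l, thus c divides s. s divides c, so s = c. Then c = s.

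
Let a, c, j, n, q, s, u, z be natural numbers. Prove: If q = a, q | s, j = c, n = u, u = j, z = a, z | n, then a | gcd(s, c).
Since q = a and q | s, a | s. n = u and u = j, thus n = j. From z = a and z | n, a | n. Since n = j, a | j. Since j = c, a | c. From a | s, a | gcd(s, c).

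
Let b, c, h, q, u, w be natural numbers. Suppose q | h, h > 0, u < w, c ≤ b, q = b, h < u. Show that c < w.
From q = b and q | h, b | h. h > 0, so b ≤ h. h < u and u < w, hence h < w. Since b ≤ h, b < w. Since c ≤ b, c < w.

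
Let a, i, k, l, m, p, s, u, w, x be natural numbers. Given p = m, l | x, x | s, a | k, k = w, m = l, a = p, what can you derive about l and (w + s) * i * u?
l | (w + s) * i * u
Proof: p = m and m = l, therefore p = l. a = p and a | k, so p | k. p = l, so l | k. k = w, so l | w. From l | x and x | s, l | s. l | w, so l | w + s. Then l | (w + s) * i. Then l | (w + s) * i * u.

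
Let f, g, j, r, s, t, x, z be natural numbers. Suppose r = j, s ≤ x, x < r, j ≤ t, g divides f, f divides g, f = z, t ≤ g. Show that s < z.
s ≤ x and x < r, therefore s < r. Since r = j, s < j. From j ≤ t, s < t. g divides f and f divides g, thus g = f. Since f = z, g = z. Since t ≤ g, t ≤ z. s < t, so s < z.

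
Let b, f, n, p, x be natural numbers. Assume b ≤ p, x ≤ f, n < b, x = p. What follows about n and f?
n < f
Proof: Since n < b and b ≤ p, n < p. Because x = p and x ≤ f, p ≤ f. n < p, so n < f.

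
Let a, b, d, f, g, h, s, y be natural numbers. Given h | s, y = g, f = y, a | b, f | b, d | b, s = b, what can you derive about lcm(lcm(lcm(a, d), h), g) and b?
lcm(lcm(lcm(a, d), h), g) | b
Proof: a | b and d | b, hence lcm(a, d) | b. Since s = b and h | s, h | b. From lcm(a, d) | b, lcm(lcm(a, d), h) | b. Since f = y and y = g, f = g. f | b, so g | b. Since lcm(lcm(a, d), h) | b, lcm(lcm(lcm(a, d), h), g) | b.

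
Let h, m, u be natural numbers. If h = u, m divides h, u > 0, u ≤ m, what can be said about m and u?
m = u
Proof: Since h = u and m divides h, m divides u. Since u > 0, m ≤ u. u ≤ m, so m = u.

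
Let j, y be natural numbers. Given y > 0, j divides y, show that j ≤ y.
From j divides y and y > 0, by divisors are at most what they divide, j ≤ y.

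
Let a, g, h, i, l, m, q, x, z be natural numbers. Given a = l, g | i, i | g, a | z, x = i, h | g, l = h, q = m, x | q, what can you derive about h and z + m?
h | z + m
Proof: a = l and l = h, hence a = h. a | z, so h | z. g | i and i | g, therefore g = i. Because h | g, h | i. q = m and x | q, so x | m. x = i, so i | m. Because h | i, h | m. h | z, so h | z + m.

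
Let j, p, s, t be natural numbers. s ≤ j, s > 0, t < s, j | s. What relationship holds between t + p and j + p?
t + p < j + p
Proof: j | s and s > 0, so j ≤ s. s ≤ j, so s = j. t < s, so t < j. Then t + p < j + p.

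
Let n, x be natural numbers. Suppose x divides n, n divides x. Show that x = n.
Since x divides n and n divides x, by mutual divisibility, x = n.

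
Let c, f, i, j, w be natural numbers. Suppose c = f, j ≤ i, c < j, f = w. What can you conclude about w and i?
w < i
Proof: c = f and c < j, so f < j. f = w, so w < j. j ≤ i, so w < i.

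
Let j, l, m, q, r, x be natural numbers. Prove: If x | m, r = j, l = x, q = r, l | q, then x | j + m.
q = r and r = j, therefore q = j. l = x and l | q, hence x | q. q = j, so x | j. x | m, so x | j + m.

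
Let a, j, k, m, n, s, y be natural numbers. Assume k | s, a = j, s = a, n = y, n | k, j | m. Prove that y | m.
From n | k and k | s, n | s. Because s = a, n | a. Since a = j, n | j. j | m, so n | m. Since n = y, y | m.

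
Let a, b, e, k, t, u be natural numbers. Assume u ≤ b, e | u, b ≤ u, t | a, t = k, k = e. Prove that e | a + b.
Because t = k and k = e, t = e. t | a, so e | a. u ≤ b and b ≤ u, therefore u = b. Since e | u, e | b. Since e | a, e | a + b.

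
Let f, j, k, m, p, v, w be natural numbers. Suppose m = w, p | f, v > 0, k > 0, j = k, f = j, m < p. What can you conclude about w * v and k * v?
w * v < k * v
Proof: m = w and m < p, thus w < p. Since f = j and p | f, p | j. j = k, so p | k. k > 0, so p ≤ k. Because w < p, w < k. Since v > 0, w * v < k * v.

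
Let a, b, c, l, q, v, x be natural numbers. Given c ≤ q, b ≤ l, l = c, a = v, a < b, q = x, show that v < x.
From a = v and a < b, v < b. l = c and b ≤ l, hence b ≤ c. q = x and c ≤ q, hence c ≤ x. Since b ≤ c, b ≤ x. Since v < b, v < x.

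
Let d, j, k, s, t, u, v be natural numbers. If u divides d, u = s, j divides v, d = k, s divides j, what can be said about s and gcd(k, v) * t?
s divides gcd(k, v) * t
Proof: u = s and u divides d, so s divides d. Since d = k, s divides k. Since s divides j and j divides v, s divides v. Since s divides k, s divides gcd(k, v). Then s divides gcd(k, v) * t.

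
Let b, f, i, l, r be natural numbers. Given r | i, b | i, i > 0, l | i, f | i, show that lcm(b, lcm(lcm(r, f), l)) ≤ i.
r | i and f | i, therefore lcm(r, f) | i. Since l | i, lcm(lcm(r, f), l) | i. Since b | i, lcm(b, lcm(lcm(r, f), l)) | i. Because i > 0, lcm(b, lcm(lcm(r, f), l)) ≤ i.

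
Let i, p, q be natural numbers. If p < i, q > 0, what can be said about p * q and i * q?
p * q < i * q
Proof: Because p < i and q > 0, by multiplying by a positive, p * q < i * q.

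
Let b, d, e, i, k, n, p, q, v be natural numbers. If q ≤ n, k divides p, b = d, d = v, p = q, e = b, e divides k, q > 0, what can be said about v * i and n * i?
v * i ≤ n * i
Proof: e = b and b = d, hence e = d. e divides k and k divides p, so e divides p. Since p = q, e divides q. e = d, so d divides q. q > 0, so d ≤ q. Since d = v, v ≤ q. q ≤ n, so v ≤ n. By multiplying by a non-negative, v * i ≤ n * i.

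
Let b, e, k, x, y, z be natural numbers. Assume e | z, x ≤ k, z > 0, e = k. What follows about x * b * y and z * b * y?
x * b * y ≤ z * b * y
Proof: e | z and z > 0, so e ≤ z. e = k, so k ≤ z. From x ≤ k, x ≤ z. Then x * b ≤ z * b. Then x * b * y ≤ z * b * y.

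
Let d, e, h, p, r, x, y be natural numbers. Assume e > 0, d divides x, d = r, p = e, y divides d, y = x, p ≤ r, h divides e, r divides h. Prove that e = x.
Because y = x and y divides d, x divides d. Since d divides x, x = d. Since d = r, x = r. From r divides h and h divides e, r divides e. e > 0, so r ≤ e. p = e and p ≤ r, therefore e ≤ r. Since r ≤ e, r = e. x = r, so x = e. Then e = x.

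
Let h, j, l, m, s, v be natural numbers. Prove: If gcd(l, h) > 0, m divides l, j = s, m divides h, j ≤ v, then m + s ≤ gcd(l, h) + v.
m divides l and m divides h, therefore m divides gcd(l, h). Since gcd(l, h) > 0, m ≤ gcd(l, h). Since j = s and j ≤ v, s ≤ v. m ≤ gcd(l, h), so m + s ≤ gcd(l, h) + v.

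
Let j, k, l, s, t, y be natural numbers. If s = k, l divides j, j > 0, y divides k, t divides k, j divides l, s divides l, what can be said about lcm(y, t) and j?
lcm(y, t) ≤ j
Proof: y divides k and t divides k, hence lcm(y, t) divides k. l divides j and j divides l, therefore l = j. Since s = k and s divides l, k divides l. l = j, so k divides j. lcm(y, t) divides k, so lcm(y, t) divides j. Since j > 0, lcm(y, t) ≤ j.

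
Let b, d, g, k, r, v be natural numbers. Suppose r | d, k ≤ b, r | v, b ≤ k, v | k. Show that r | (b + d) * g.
k ≤ b and b ≤ k, hence k = b. From r | v and v | k, r | k. From k = b, r | b. Because r | d, r | b + d. Then r | (b + d) * g.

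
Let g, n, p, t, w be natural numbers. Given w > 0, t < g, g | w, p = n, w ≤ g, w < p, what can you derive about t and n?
t < n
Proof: From g | w and w > 0, g ≤ w. Since w ≤ g, w = g. p = n and w < p, so w < n. w = g, so g < n. Since t < g, t < n.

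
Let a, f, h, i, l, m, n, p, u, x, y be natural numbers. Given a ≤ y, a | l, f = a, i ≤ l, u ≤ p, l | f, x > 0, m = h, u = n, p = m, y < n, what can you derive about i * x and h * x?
i * x < h * x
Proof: Since p = m and m = h, p = h. f = a and l | f, thus l | a. Since a | l, a = l. From a ≤ y, l ≤ y. Since i ≤ l, i ≤ y. u = n and u ≤ p, therefore n ≤ p. y < n, so y < p. i ≤ y, so i < p. p = h, so i < h. x > 0, so i * x < h * x.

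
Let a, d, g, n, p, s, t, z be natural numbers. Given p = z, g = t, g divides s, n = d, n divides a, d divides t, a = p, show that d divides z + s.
Because a = p and n divides a, n divides p. p = z, so n divides z. n = d, so d divides z. g = t and g divides s, thus t divides s. d divides t, so d divides s. d divides z, so d divides z + s.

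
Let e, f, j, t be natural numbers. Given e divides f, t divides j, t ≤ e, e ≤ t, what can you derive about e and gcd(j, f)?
e divides gcd(j, f)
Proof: Because t ≤ e and e ≤ t, t = e. t divides j, so e divides j. Since e divides f, e divides gcd(j, f).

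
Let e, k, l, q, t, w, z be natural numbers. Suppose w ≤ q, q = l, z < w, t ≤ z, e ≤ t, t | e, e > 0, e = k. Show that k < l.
t | e and e > 0, so t ≤ e. Since e ≤ t, t = e. Since e = k, t = k. z < w and w ≤ q, thus z < q. t ≤ z, so t < q. Since q = l, t < l. Since t = k, k < l.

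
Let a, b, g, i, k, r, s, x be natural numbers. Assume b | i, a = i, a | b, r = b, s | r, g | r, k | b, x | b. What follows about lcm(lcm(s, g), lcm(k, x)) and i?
lcm(lcm(s, g), lcm(k, x)) | i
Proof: a = i and a | b, hence i | b. Since b | i, b = i. s | r and g | r, thus lcm(s, g) | r. r = b, so lcm(s, g) | b. Since k | b and x | b, lcm(k, x) | b. Since lcm(s, g) | b, lcm(lcm(s, g), lcm(k, x)) | b. Since b = i, lcm(lcm(s, g), lcm(k, x)) | i.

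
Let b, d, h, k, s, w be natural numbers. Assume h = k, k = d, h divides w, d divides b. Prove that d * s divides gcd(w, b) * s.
h = k and k = d, so h = d. Since h divides w, d divides w. d divides b, so d divides gcd(w, b). Then d * s divides gcd(w, b) * s.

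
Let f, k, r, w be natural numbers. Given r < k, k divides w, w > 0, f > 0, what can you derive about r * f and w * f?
r * f < w * f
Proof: k divides w and w > 0, therefore k ≤ w. r < k, so r < w. Since f > 0, by multiplying by a positive, r * f < w * f.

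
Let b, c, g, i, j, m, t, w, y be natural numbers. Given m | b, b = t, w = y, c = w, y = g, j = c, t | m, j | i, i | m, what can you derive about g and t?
g | t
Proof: c = w and w = y, so c = y. Since y = g, c = g. b = t and m | b, hence m | t. t | m, so m = t. Since j = c and j | i, c | i. i | m, so c | m. m = t, so c | t. c = g, so g | t.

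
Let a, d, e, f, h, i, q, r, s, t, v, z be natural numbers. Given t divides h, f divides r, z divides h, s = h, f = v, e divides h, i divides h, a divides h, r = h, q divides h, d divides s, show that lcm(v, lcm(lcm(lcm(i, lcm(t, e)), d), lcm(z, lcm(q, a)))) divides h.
r = h and f divides r, therefore f divides h. Since f = v, v divides h. t divides h and e divides h, thus lcm(t, e) divides h. i divides h, so lcm(i, lcm(t, e)) divides h. s = h and d divides s, therefore d divides h. Since lcm(i, lcm(t, e)) divides h, lcm(lcm(i, lcm(t, e)), d) divides h. q divides h and a divides h, hence lcm(q, a) divides h. Since z divides h, lcm(z, lcm(q, a)) divides h. lcm(lcm(i, lcm(t, e)), d) divides h, so lcm(lcm(lcm(i, lcm(t, e)), d), lcm(z, lcm(q, a))) divides h. v divides h, so lcm(v, lcm(lcm(lcm(i, lcm(t, e)), d), lcm(z, lcm(q, a)))) divides h.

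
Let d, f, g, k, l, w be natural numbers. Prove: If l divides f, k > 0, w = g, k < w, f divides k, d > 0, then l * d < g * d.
l divides f and f divides k, hence l divides k. Since k > 0, l ≤ k. w = g and k < w, therefore k < g. l ≤ k, so l < g. Because d > 0, by multiplying by a positive, l * d < g * d.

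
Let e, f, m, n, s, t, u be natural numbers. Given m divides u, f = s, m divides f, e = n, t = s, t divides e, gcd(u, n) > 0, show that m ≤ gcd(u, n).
f = s and m divides f, therefore m divides s. Because t = s and t divides e, s divides e. e = n, so s divides n. Since m divides s, m divides n. m divides u, so m divides gcd(u, n). Since gcd(u, n) > 0, m ≤ gcd(u, n).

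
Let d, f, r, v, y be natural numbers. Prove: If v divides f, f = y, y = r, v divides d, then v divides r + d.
Since f = y and y = r, f = r. From v divides f, v divides r. v divides d, so v divides r + d.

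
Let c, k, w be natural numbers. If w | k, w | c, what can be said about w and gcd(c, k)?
w | gcd(c, k)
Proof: From w | c and w | k, because common divisors divide the gcd, w | gcd(c, k).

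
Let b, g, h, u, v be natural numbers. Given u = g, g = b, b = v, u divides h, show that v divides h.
Because u = g and g = b, u = b. b = v, so u = v. Because u divides h, v divides h.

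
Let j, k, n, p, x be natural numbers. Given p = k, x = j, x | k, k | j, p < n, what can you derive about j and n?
j < n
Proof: x = j and x | k, therefore j | k. Since k | j, k = j. Since p = k, p = j. Since p < n, j < n.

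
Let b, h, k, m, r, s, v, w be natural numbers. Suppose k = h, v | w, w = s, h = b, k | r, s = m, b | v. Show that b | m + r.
w = s and v | w, therefore v | s. Since b | v, b | s. From s = m, b | m. k = h and h = b, so k = b. Since k | r, b | r. b | m, so b | m + r.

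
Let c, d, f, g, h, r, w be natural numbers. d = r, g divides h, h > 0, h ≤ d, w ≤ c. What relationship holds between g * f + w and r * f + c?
g * f + w ≤ r * f + c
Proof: From g divides h and h > 0, g ≤ h. Since h ≤ d, g ≤ d. Since d = r, g ≤ r. By multiplying by a non-negative, g * f ≤ r * f. Since w ≤ c, g * f + w ≤ r * f + c.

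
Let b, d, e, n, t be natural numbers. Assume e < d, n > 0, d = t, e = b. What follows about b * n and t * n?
b * n < t * n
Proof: Because d = t and e < d, e < t. e = b, so b < t. Since n > 0, by multiplying by a positive, b * n < t * n.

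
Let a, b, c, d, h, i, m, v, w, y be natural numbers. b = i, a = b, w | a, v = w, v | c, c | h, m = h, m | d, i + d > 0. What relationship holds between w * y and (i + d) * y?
w * y ≤ (i + d) * y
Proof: Because a = b and w | a, w | b. From b = i, w | i. Since m = h and m | d, h | d. c | h, so c | d. v | c, so v | d. Since v = w, w | d. Since w | i, w | i + d. i + d > 0, so w ≤ i + d. Then w * y ≤ (i + d) * y.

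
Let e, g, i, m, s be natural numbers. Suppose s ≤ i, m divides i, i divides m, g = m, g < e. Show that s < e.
m divides i and i divides m, so m = i. g = m and g < e, so m < e. m = i, so i < e. s ≤ i, so s < e.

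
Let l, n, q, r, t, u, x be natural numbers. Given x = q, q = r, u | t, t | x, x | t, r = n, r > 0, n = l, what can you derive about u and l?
u ≤ l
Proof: r = n and n = l, thus r = l. t | x and x | t, thus t = x. x = q and q = r, thus x = r. Since t = x, t = r. Since u | t, u | r. Because r > 0, u ≤ r. Since r = l, u ≤ l.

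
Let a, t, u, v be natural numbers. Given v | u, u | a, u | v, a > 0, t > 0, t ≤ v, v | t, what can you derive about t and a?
t ≤ a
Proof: From v | t and t > 0, v ≤ t. From t ≤ v, v = t. u | v and v | u, so u = v. Because u | a, v | a. a > 0, so v ≤ a. v = t, so t ≤ a.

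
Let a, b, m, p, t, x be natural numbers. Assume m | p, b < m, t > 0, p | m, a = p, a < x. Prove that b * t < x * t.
m | p and p | m, so m = p. b < m, so b < p. Since a = p and a < x, p < x. b < p, so b < x. t > 0, so b * t < x * t.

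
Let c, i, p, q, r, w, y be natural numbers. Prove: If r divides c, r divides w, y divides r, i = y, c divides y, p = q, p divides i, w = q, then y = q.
From r divides c and c divides y, r divides y. y divides r, so r = y. w = q and r divides w, thus r divides q. From r = y, y divides q. p = q and p divides i, thus q divides i. i = y, so q divides y. y divides q, so y = q.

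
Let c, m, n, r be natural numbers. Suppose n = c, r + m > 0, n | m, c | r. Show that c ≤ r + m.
n = c and n | m, thus c | m. Since c | r, c | r + m. Since r + m > 0, c ≤ r + m.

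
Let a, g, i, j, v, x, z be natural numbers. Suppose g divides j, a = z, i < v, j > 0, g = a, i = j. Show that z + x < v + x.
Since g = a and a = z, g = z. g divides j, so z divides j. j > 0, so z ≤ j. Because i = j and i < v, j < v. Since z ≤ j, z < v. Then z + x < v + x.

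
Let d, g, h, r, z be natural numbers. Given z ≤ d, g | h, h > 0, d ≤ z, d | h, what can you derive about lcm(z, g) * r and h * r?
lcm(z, g) * r ≤ h * r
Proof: d ≤ z and z ≤ d, therefore d = z. Since d | h, z | h. g | h, so lcm(z, g) | h. h > 0, so lcm(z, g) ≤ h. Then lcm(z, g) * r ≤ h * r.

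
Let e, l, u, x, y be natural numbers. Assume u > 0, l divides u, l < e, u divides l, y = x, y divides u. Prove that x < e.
u divides l and l divides u, so u = l. y divides u and u > 0, hence y ≤ u. Since u = l, y ≤ l. y = x, so x ≤ l. l < e, so x < e.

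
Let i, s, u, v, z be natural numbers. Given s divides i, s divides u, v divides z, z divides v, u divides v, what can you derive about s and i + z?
s divides i + z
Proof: v divides z and z divides v, thus v = z. u divides v, so u divides z. Since s divides u, s divides z. s divides i, so s divides i + z.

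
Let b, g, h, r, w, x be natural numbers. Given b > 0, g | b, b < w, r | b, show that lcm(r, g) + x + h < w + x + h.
Since r | b and g | b, lcm(r, g) | b. Since b > 0, lcm(r, g) ≤ b. b < w, so lcm(r, g) < w. Then lcm(r, g) + x < w + x. Then lcm(r, g) + x + h < w + x + h.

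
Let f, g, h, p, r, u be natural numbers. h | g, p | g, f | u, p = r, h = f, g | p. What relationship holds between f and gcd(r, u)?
f | gcd(r, u)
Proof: g | p and p | g, hence g = p. Since p = r, g = r. h = f and h | g, thus f | g. Since g = r, f | r. Since f | u, f | gcd(r, u).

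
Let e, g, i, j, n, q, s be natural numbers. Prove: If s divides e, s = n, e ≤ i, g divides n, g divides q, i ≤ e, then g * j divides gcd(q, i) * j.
From e ≤ i and i ≤ e, e = i. Because s = n and s divides e, n divides e. g divides n, so g divides e. From e = i, g divides i. g divides q, so g divides gcd(q, i). Then g * j divides gcd(q, i) * j.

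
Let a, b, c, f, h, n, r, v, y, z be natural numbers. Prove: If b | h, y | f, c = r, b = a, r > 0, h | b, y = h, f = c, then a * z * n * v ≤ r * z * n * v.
Because h | b and b | h, h = b. Since b = a, h = a. f = c and y | f, hence y | c. y = h, so h | c. c = r, so h | r. From h = a, a | r. Since r > 0, a ≤ r. Then a * z ≤ r * z. Then a * z * n ≤ r * z * n. Then a * z * n * v ≤ r * z * n * v.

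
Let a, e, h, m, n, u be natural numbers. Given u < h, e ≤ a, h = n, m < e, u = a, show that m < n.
Since m < e and e ≤ a, m < a. u = a and u < h, thus a < h. m < a, so m < h. Since h = n, m < n.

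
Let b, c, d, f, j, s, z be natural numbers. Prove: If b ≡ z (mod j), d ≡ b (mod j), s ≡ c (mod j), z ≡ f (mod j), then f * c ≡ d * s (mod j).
Because d ≡ b (mod j) and b ≡ z (mod j), d ≡ z (mod j). Since z ≡ f (mod j), d ≡ f (mod j). s ≡ c (mod j), so d * s ≡ f * c (mod j). Then f * c ≡ d * s (mod j).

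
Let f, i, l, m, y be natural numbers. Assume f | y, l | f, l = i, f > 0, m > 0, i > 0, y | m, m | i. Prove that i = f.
Because f | y and y | m, f | m. m > 0, so f ≤ m. Since m | i and i > 0, m ≤ i. f ≤ m, so f ≤ i. l = i and l | f, so i | f. Because f > 0, i ≤ f. f ≤ i, so f = i. Then i = f.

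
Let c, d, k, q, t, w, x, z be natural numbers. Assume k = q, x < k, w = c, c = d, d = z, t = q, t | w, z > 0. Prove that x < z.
k = q and x < k, so x < q. w = c and c = d, thus w = d. d = z, so w = z. Because t = q and t | w, q | w. Since w = z, q | z. Since z > 0, q ≤ z. Because x < q, x < z.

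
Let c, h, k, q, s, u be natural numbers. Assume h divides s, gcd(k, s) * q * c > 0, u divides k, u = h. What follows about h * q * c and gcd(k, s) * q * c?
h * q * c ≤ gcd(k, s) * q * c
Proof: Since u = h and u divides k, h divides k. From h divides s, h divides gcd(k, s). Then h * q divides gcd(k, s) * q. Then h * q * c divides gcd(k, s) * q * c. gcd(k, s) * q * c > 0, so h * q * c ≤ gcd(k, s) * q * c.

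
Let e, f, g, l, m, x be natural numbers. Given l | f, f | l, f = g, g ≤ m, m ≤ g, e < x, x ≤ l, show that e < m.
l | f and f | l, thus l = f. f = g, so l = g. g ≤ m and m ≤ g, thus g = m. Since l = g, l = m. Because e < x and x ≤ l, e < l. Because l = m, e < m.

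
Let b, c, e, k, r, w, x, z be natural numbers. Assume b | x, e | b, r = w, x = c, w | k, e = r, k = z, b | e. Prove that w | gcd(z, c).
k = z and w | k, thus w | z. Since b | e and e | b, b = e. Since e = r, b = r. Since r = w, b = w. b | x, so w | x. Since x = c, w | c. Since w | z, w | gcd(z, c).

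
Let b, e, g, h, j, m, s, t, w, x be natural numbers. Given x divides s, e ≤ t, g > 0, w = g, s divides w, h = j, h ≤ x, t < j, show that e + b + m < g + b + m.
e ≤ t and t < j, thus e < j. Because h = j and h ≤ x, j ≤ x. Since e < j, e < x. x divides s and s divides w, therefore x divides w. w = g, so x divides g. g > 0, so x ≤ g. e < x, so e < g. Then e + b < g + b. Then e + b + m < g + b + m.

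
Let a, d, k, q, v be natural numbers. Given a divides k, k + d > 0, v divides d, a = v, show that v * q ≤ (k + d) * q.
Since a = v and a divides k, v divides k. v divides d, so v divides k + d. Since k + d > 0, v ≤ k + d. By multiplying by a non-negative, v * q ≤ (k + d) * q.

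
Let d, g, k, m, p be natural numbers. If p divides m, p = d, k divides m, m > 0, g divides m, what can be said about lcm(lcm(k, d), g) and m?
lcm(lcm(k, d), g) ≤ m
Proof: p = d and p divides m, so d divides m. k divides m, so lcm(k, d) divides m. g divides m, so lcm(lcm(k, d), g) divides m. m > 0, so lcm(lcm(k, d), g) ≤ m.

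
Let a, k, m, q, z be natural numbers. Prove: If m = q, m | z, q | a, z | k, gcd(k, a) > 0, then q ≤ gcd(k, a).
Since m = q and m | z, q | z. z | k, so q | k. q | a, so q | gcd(k, a). Since gcd(k, a) > 0, q ≤ gcd(k, a).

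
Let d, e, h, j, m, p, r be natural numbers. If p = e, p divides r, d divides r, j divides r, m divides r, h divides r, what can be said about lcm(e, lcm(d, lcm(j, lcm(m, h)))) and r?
lcm(e, lcm(d, lcm(j, lcm(m, h)))) divides r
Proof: p = e and p divides r, so e divides r. Since m divides r and h divides r, lcm(m, h) divides r. Since j divides r, lcm(j, lcm(m, h)) divides r. d divides r, so lcm(d, lcm(j, lcm(m, h))) divides r. e divides r, so lcm(e, lcm(d, lcm(j, lcm(m, h)))) divides r.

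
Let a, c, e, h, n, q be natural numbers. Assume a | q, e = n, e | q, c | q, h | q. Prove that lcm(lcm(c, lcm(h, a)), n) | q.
From h | q and a | q, lcm(h, a) | q. From c | q, lcm(c, lcm(h, a)) | q. From e = n and e | q, n | q. lcm(c, lcm(h, a)) | q, so lcm(lcm(c, lcm(h, a)), n) | q.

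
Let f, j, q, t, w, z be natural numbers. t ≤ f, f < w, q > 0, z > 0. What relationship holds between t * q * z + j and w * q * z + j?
t * q * z + j < w * q * z + j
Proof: From t ≤ f and f < w, t < w. Since q > 0, t * q < w * q. z > 0, so t * q * z < w * q * z. Then t * q * z + j < w * q * z + j.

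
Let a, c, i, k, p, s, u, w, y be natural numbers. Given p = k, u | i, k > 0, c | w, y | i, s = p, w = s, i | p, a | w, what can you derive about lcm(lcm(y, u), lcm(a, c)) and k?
lcm(lcm(y, u), lcm(a, c)) ≤ k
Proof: Since y | i and u | i, lcm(y, u) | i. Since i | p, lcm(y, u) | p. Because w = s and s = p, w = p. Since a | w and c | w, lcm(a, c) | w. Since w = p, lcm(a, c) | p. Since lcm(y, u) | p, lcm(lcm(y, u), lcm(a, c)) | p. p = k, so lcm(lcm(y, u), lcm(a, c)) | k. Since k > 0, lcm(lcm(y, u), lcm(a, c)) ≤ k.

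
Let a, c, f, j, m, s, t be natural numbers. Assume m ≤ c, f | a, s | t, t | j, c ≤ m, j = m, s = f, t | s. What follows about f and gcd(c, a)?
f | gcd(c, a)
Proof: m ≤ c and c ≤ m, thus m = c. t | s and s | t, therefore t = s. Since s = f, t = f. j = m and t | j, thus t | m. Since t = f, f | m. m = c, so f | c. Since f | a, f | gcd(c, a).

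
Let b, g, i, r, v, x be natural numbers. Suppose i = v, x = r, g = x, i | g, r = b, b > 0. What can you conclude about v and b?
v ≤ b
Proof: x = r and r = b, so x = b. Because g = x and i | g, i | x. x = b, so i | b. i = v, so v | b. Since b > 0, v ≤ b.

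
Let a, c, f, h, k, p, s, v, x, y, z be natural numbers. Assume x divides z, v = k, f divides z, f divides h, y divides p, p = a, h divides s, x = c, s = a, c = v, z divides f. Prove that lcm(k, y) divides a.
Since x = c and c = v, x = v. v = k, so x = k. z divides f and f divides z, thus z = f. x divides z, so x divides f. Because x = k, k divides f. Since f divides h and h divides s, f divides s. From s = a, f divides a. From k divides f, k divides a. p = a and y divides p, so y divides a. Since k divides a, lcm(k, y) divides a.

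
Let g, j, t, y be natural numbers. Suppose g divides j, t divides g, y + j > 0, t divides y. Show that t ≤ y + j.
From t divides g and g divides j, t divides j. Since t divides y, t divides y + j. From y + j > 0, t ≤ y + j.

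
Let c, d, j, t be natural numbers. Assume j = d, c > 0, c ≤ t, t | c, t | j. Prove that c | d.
From t | c and c > 0, t ≤ c. Since c ≤ t, t = c. j = d and t | j, therefore t | d. From t = c, c | d.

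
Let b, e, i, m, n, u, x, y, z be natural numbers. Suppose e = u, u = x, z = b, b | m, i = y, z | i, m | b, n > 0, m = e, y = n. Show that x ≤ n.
e = u and u = x, therefore e = x. From b | m and m | b, b = m. z = b, so z = m. From i = y and z | i, z | y. z = m, so m | y. From y = n, m | n. Since m = e, e | n. Since n > 0, e ≤ n. Since e = x, x ≤ n.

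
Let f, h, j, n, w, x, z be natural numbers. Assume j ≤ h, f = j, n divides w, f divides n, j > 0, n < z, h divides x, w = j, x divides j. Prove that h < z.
From w = j and n divides w, n divides j. f = j and f divides n, therefore j divides n. n divides j, so n = j. h divides x and x divides j, so h divides j. Since j > 0, h ≤ j. j ≤ h, so j = h. n = j, so n = h. Since n < z, h < z.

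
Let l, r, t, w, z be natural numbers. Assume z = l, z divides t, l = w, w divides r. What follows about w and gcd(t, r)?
w divides gcd(t, r)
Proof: Because z = l and l = w, z = w. z divides t, so w divides t. Since w divides r, w divides gcd(t, r).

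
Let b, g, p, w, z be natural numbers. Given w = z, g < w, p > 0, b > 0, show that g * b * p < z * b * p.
w = z and g < w, hence g < z. Since b > 0, by multiplying by a positive, g * b < z * b. Since p > 0, by multiplying by a positive, g * b * p < z * b * p.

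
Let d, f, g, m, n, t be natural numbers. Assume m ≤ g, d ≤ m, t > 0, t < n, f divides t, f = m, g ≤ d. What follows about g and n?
g < n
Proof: g ≤ d and d ≤ m, thus g ≤ m. m ≤ g, so m = g. Since f = m, f = g. Because f divides t and t > 0, f ≤ t. Since t < n, f < n. f = g, so g < n.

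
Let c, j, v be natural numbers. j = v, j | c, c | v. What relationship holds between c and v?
c = v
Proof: j = v and j | c, hence v | c. Since c | v, c = v.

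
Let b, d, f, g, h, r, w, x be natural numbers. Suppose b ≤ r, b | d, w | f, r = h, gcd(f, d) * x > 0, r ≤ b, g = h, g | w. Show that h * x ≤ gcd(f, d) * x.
From g | w and w | f, g | f. g = h, so h | f. b ≤ r and r ≤ b, so b = r. Since r = h, b = h. Since b | d, h | d. Since h | f, h | gcd(f, d). Then h * x | gcd(f, d) * x. Since gcd(f, d) * x > 0, h * x ≤ gcd(f, d) * x.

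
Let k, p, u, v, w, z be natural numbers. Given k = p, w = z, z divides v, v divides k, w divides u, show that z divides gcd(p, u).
From k = p and v divides k, v divides p. Since z divides v, z divides p. w = z and w divides u, thus z divides u. z divides p, so z divides gcd(p, u).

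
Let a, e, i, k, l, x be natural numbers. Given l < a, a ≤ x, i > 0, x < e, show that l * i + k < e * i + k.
Because l < a and a ≤ x, l < x. x < e, so l < e. i > 0, so l * i < e * i. Then l * i + k < e * i + k.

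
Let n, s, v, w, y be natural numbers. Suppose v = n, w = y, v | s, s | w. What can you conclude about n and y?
n | y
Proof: v | s and s | w, hence v | w. w = y, so v | y. Since v = n, n | y.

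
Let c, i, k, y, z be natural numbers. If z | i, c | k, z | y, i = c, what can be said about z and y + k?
z | y + k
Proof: Because i = c and z | i, z | c. Since c | k, z | k. Since z | y, z | y + k.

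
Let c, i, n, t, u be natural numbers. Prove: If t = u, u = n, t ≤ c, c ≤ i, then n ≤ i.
Since t = u and u = n, t = n. From t ≤ c, n ≤ c. c ≤ i, so n ≤ i.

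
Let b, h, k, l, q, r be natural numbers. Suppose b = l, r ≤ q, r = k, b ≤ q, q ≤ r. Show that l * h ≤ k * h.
Since q ≤ r and r ≤ q, q = r. r = k, so q = k. Since b = l and b ≤ q, l ≤ q. From q = k, l ≤ k. Then l * h ≤ k * h.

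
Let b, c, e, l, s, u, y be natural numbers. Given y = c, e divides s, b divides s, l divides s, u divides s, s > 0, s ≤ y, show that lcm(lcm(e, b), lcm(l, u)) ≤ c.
e divides s and b divides s, therefore lcm(e, b) divides s. l divides s and u divides s, so lcm(l, u) divides s. From lcm(e, b) divides s, lcm(lcm(e, b), lcm(l, u)) divides s. s > 0, so lcm(lcm(e, b), lcm(l, u)) ≤ s. Since s ≤ y, lcm(lcm(e, b), lcm(l, u)) ≤ y. Since y = c, lcm(lcm(e, b), lcm(l, u)) ≤ c.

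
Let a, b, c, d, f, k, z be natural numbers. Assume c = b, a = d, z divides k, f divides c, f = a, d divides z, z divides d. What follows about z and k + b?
z divides k + b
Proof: f = a and a = d, hence f = d. d divides z and z divides d, so d = z. Because f = d, f = z. Since c = b and f divides c, f divides b. f = z, so z divides b. Since z divides k, z divides k + b.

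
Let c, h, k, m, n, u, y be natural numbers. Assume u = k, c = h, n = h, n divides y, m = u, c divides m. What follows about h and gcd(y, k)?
h divides gcd(y, k)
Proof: Since n = h and n divides y, h divides y. m = u and u = k, so m = k. Because c = h and c divides m, h divides m. Since m = k, h divides k. h divides y, so h divides gcd(y, k).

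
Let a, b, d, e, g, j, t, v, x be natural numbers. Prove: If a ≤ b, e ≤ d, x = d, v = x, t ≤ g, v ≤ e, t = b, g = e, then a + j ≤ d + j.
v = x and v ≤ e, hence x ≤ e. x = d, so d ≤ e. e ≤ d, so e = d. Since g = e, g = d. From t = b and t ≤ g, b ≤ g. Because g = d, b ≤ d. Since a ≤ b, a ≤ d. Then a + j ≤ d + j.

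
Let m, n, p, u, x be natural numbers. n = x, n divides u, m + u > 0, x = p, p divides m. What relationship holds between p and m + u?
p ≤ m + u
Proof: n = x and x = p, thus n = p. Because n divides u, p divides u. p divides m, so p divides m + u. m + u > 0, so p ≤ m + u.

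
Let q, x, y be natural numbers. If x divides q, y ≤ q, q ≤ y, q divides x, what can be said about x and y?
x = y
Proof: x divides q and q divides x, thus x = q. Because q ≤ y and y ≤ q, q = y. Since x = q, x = y.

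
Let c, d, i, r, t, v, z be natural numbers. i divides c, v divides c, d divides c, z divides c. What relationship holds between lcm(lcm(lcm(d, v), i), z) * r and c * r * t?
lcm(lcm(lcm(d, v), i), z) * r divides c * r * t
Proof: d divides c and v divides c, thus lcm(d, v) divides c. i divides c, so lcm(lcm(d, v), i) divides c. Since z divides c, lcm(lcm(lcm(d, v), i), z) divides c. Then lcm(lcm(lcm(d, v), i), z) * r divides c * r. Then lcm(lcm(lcm(d, v), i), z) * r divides c * r * t.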